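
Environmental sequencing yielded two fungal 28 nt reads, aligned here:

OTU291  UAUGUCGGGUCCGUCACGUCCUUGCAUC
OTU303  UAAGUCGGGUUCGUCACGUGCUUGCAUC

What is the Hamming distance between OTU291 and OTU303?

The sequences differ at positions 3 (U/A), 11 (C/U), 20 (C/G).
That gives 3 mismatches out of 28 aligned sites, so the Hamming distance is 3.

3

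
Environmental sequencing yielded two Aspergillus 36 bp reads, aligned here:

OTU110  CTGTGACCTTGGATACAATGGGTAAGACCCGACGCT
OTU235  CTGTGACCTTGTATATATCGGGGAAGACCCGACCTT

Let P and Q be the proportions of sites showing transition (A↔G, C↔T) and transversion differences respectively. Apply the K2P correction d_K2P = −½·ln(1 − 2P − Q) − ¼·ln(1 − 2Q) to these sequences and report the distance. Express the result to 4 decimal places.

0.2255

The sequences differ at positions 12 (G/T, transversion), 16 (C/T, transition), 18 (A/T, transversion), 19 (T/C, transition), 23 (T/G, transversion), 34 (G/C, transversion), 35 (C/T, transition).
Of the 7 differences, 3 transitions and 4 transversions over 36 sites: P = 3/36 = 0.083333, Q = 4/36 = 0.111111.
d = −0.5·ln(0.722223) − 0.25·ln(0.777778) = −0.5·(-0.325421) − 0.25·(-0.251314) = 0.2255.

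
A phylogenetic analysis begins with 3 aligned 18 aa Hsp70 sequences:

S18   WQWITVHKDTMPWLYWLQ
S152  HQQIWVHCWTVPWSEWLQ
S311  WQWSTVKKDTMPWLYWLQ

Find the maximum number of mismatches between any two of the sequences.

Pairwise Hamming distances:
  S18 vs S152: 8
  S18 vs S311: 2
  S152 vs S311: 10
The largest is 10, between S152 and S311.

10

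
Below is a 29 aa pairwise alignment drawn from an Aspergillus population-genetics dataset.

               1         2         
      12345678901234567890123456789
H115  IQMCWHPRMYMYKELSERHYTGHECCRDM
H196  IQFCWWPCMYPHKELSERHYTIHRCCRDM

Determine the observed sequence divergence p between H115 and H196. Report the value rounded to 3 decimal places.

0.241

Mismatches occur at site 3 (M↔F), site 6 (H↔W), site 8 (R↔C), site 11 (M↔P), site 12 (Y↔H), site 22 (G↔I), site 24 (E↔R).
There are 7 differences over 29 sites, so p = 7/29 = 0.241.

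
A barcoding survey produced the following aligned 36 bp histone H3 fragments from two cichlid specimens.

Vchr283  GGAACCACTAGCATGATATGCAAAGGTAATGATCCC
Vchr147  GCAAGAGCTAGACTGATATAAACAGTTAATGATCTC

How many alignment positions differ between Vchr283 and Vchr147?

11

Differing sites — 2:G/C; 5:C/G; 6:C/A; 7:A/G; 12:C/A; 13:A/C; 20:G/A; 21:C/A; 23:A/C; 26:G/T; 35:C/T.
That gives 11 mismatches out of 36 aligned sites, so the Hamming distance is 11.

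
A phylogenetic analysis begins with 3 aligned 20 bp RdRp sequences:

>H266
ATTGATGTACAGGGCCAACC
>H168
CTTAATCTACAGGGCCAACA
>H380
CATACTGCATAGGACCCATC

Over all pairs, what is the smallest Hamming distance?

Pairwise Hamming distances:
  H266 vs H168: 4
  H266 vs H380: 9
  H168 vs H380: 9
The smallest is 4, between H266 and H168.

4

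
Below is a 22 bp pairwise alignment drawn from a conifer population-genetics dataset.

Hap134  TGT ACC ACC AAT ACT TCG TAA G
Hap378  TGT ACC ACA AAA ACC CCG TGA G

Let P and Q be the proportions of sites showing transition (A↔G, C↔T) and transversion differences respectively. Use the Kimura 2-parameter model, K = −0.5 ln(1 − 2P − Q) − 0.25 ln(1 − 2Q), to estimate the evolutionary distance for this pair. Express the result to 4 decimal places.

The sequences differ at positions 9 (C/A, transversion), 12 (T/A, transversion), 15 (T/C, transition), 16 (T/C, transition), 20 (A/G, transition).
Of the 5 differences, 3 transitions and 2 transversions over 22 sites: P = 3/22 = 0.136364, Q = 2/22 = 0.090909.
d = −0.5·ln(0.636363) − 0.25·ln(0.818182) = −0.5·(-0.451986) − 0.25·(-0.200670) = 0.2762.

0.2762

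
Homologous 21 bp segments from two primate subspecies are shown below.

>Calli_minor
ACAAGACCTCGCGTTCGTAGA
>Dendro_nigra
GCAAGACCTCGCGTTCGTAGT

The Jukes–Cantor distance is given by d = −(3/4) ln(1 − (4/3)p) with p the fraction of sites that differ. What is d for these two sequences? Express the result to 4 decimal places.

Mismatches occur at site 1 (A↔G), site 21 (A↔T).
p = 2/21 = 0.095238.
d = −0.75 · ln(1 − (4/3)·0.095238) = −0.75 · ln(0.873016) = −0.75 · (-0.135801) = 0.1019.

0.1019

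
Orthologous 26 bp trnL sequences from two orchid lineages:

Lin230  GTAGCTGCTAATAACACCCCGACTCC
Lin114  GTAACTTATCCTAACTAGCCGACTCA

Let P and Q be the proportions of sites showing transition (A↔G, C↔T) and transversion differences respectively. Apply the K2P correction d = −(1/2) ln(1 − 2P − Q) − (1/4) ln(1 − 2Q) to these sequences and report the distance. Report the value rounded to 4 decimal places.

Differing sites — 4:G/A (Ti); 7:G/T (Tv); 8:C/A (Tv); 10:A/C (Tv); 11:A/C (Tv); 16:A/T (Tv); 17:C/A (Tv); 18:C/G (Tv); 26:C/A (Tv).
Of the 9 differences, 1 transition and 8 transversions over 26 sites: P = 1/26 = 0.038462, Q = 8/26 = 0.307692.
d = −0.5·ln(0.615384) − 0.25·ln(0.384616) = −0.5·(-0.485509) − 0.25·(-0.955510) = 0.4816.

0.4816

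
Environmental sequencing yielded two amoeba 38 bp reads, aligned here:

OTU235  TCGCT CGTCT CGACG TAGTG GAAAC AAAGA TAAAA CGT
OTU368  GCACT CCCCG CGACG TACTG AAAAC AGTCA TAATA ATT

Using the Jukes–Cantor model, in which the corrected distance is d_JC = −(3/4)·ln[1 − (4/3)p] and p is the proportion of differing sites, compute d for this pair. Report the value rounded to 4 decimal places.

0.4568

Mismatches occur at site 1 (T↔G), site 3 (G↔A), site 7 (G↔C), site 8 (T↔C), site 10 (T↔G), site 18 (G↔C), site 21 (G↔A), site 27 (A↔G), site 28 (A↔T), site 29 (G↔C), site 34 (A↔T), site 36 (C↔A), site 37 (G↔T).
p = 13/38 = 0.342105.
d = −0.75 · ln(1 − (4/3)·0.342105) = −0.75 · ln(0.543860) = −0.75 · (-0.609063) = 0.4568.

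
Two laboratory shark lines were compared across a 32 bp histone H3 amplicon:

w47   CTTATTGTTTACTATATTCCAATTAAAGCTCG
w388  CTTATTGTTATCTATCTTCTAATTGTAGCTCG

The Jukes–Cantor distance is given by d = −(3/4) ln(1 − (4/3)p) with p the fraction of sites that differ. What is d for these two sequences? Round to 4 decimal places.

Mismatches occur at site 10 (T→A), site 11 (A→T), site 16 (A→C), site 20 (C→T), site 25 (A→G), site 26 (A→T).
p = 6/32 = 0.187500.
d = −0.75 · ln(1 − (4/3)·0.187500) = −0.75 · ln(0.750000) = −0.75 · (-0.287682) = 0.2158.

0.2158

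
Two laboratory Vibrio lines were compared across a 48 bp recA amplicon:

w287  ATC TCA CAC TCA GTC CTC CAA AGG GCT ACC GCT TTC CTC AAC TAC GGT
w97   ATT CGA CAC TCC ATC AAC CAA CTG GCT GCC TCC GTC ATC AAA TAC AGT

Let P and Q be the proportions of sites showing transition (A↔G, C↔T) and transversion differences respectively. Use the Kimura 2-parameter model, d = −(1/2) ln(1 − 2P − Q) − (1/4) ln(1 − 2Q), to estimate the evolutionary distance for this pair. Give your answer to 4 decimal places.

Mismatches occur at site 3 (C→T, transition), site 4 (T→C, transition), site 5 (C→G, transversion), site 12 (A→C, transversion), site 13 (G→A, transition), site 16 (C→A, transversion), site 17 (T→A, transversion), site 22 (A→C, transversion), site 23 (G→T, transversion), site 28 (A→G, transition), site 31 (G→T, transversion), site 33 (T→C, transition), site 34 (T→G, transversion), site 37 (C→A, transversion), site 42 (C→A, transversion), site 46 (G→A, transition).
Of the 16 differences, 6 transitions and 10 transversions over 48 sites: P = 6/48 = 0.125000, Q = 10/48 = 0.208333.
d = −0.5·ln(0.541667) − 0.25·ln(0.583334) = −0.5·(-0.613104) − 0.25·(-0.538995) = 0.4413.

0.4413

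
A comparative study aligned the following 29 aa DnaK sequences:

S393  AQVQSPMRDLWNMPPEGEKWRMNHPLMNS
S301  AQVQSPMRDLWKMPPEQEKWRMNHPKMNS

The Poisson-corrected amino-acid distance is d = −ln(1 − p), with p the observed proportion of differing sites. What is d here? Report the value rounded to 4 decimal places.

0.1092

The sequences differ at positions 12 (N/K), 17 (G/Q), 26 (L/K).
p = 3/29 = 0.103448.
d = −ln(1 − 0.103448) = −ln(0.896552) = 0.1092.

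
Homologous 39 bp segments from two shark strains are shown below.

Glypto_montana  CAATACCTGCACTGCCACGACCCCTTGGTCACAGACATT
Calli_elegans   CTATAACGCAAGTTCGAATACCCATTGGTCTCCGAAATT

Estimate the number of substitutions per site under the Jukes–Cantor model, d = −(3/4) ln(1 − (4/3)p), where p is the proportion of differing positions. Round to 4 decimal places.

Mismatches occur at site 2 (A→T), site 6 (C→A), site 8 (T→G), site 9 (G→C), site 10 (C→A), site 12 (C→G), site 14 (G→T), site 16 (C→G), site 18 (C→A), site 19 (G→T), site 24 (C→A), site 31 (A→T), site 33 (A→C), site 36 (C→A).
p = 14/39 = 0.358974.
d = −0.75 · ln(1 − (4/3)·0.358974) = −0.75 · ln(0.521368) = −0.75 · (-0.651299) = 0.4885.

0.4885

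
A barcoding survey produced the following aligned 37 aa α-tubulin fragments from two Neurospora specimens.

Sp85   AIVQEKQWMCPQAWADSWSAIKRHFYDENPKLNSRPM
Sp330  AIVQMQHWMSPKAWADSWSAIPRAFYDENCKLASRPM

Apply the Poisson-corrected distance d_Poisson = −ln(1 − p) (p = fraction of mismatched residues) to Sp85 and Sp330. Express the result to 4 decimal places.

Differing sites — 5:E/M; 6:K/Q; 7:Q/H; 10:C/S; 12:Q/K; 22:K/P; 24:H/A; 30:P/C; 33:N/A.
p = 9/37 = 0.243243.
d = −ln(1 − 0.243243) = −ln(0.756757) = 0.2787.

0.2787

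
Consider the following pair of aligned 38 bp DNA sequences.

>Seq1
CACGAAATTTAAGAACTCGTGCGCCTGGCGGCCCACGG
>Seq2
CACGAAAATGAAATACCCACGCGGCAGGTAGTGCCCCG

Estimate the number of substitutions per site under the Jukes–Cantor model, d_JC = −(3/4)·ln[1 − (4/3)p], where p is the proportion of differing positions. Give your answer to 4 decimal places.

0.5604

Differing sites — 8:T/A; 10:T/G; 13:G/A; 14:A/T; 17:T/C; 19:G/A; 20:T/C; 24:C/G; 26:T/A; 29:C/T; 30:G/A; 32:C/T; 33:C/G; 35:A/C; 37:G/C.
p = 15/38 = 0.394737.
d = −0.75 · ln(1 − (4/3)·0.394737) = −0.75 · ln(0.473684) = −0.75 · (-0.747215) = 0.5604.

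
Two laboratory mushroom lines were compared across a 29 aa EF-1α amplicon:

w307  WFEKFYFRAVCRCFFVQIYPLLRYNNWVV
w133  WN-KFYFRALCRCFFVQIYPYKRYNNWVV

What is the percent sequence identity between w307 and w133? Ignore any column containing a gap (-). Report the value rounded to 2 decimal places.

85.71%

Excluding the 1 gap column leaves 28 comparable sites.
Differing sites — 2:F/N; 10:V/L; 21:L/Y; 22:L/K.
24 of the 28 comparable sites match, so the percent identity is 24/28 × 100 = 85.71%.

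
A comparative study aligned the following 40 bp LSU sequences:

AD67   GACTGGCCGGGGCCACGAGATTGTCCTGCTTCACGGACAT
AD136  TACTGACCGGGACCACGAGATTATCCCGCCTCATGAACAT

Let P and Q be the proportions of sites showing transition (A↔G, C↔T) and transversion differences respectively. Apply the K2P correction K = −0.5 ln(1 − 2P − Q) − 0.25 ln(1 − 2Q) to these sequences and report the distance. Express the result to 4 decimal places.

0.2478

Differing sites — 1:G/T (Tv); 6:G/A (Ti); 12:G/A (Ti); 23:G/A (Ti); 27:T/C (Ti); 30:T/C (Ti); 34:C/T (Ti); 36:G/A (Ti).
Of the 8 differences, 7 transitions and 1 transversion over 40 sites: P = 7/40 = 0.175000, Q = 1/40 = 0.025000.
d = −0.5·ln(0.625000) − 0.25·ln(0.950000) = −0.5·(-0.470004) − 0.25·(-0.051293) = 0.2478.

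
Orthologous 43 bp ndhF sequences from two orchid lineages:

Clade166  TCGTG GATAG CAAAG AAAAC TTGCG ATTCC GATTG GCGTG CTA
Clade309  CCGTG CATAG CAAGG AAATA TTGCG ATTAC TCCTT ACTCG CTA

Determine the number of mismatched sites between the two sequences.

13

Differing sites — 1:T/C; 6:G/C; 14:A/G; 19:A/T; 20:C/A; 29:C/A; 31:G/T; 32:A/C; 33:T/C; 35:G/T; 36:G/A; 38:G/T; 39:T/C.
That gives 13 mismatches out of 43 aligned sites, so the Hamming distance is 13.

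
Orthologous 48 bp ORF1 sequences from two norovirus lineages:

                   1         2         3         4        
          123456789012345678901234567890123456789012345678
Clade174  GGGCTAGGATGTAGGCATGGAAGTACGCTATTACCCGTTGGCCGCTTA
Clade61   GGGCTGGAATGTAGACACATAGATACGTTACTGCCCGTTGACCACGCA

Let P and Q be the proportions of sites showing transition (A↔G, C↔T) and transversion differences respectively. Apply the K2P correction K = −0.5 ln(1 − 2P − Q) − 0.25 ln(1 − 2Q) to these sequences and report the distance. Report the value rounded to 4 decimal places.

0.4595

Differing sites — 6:A/G (Ti); 8:G/A (Ti); 15:G/A (Ti); 18:T/C (Ti); 19:G/A (Ti); 20:G/T (Tv); 22:A/G (Ti); 23:G/A (Ti); 28:C/T (Ti); 31:T/C (Ti); 33:A/G (Ti); 41:G/A (Ti); 44:G/A (Ti); 46:T/G (Tv); 47:T/C (Ti).
Of the 15 differences, 13 transitions and 2 transversions over 48 sites: P = 13/48 = 0.270833, Q = 2/48 = 0.041667.
d = −0.5·ln(0.416667) − 0.25·ln(0.916666) = −0.5·(-0.875468) − 0.25·(-0.087012) = 0.4595.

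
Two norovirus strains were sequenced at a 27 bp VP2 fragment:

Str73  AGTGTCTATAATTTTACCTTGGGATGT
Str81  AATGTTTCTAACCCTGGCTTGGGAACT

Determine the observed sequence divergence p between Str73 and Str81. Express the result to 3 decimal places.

Differing sites — 2:G/A; 6:C/T; 8:A/C; 12:T/C; 13:T/C; 14:T/C; 16:A/G; 17:C/G; 25:T/A; 26:G/C.
There are 10 differences over 27 sites, so p = 10/27 = 0.370.

0.370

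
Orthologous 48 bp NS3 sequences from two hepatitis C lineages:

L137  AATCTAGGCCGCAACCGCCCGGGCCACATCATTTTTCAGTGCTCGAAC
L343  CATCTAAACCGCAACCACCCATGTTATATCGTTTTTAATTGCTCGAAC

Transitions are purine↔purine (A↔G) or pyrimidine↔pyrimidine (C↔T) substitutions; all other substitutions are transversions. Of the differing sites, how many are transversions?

4

The sequences differ at positions 1 (A/C, transversion), 7 (G/A, transition), 8 (G/A, transition), 17 (G/A, transition), 21 (G/A, transition), 22 (G/T, transversion), 24 (C/T, transition), 25 (C/T, transition), 27 (C/T, transition), 31 (A/G, transition), 37 (C/A, transversion), 39 (G/T, transversion).
Of the 12 differences, 8 transitions and 4 transversions, so the answer is 4.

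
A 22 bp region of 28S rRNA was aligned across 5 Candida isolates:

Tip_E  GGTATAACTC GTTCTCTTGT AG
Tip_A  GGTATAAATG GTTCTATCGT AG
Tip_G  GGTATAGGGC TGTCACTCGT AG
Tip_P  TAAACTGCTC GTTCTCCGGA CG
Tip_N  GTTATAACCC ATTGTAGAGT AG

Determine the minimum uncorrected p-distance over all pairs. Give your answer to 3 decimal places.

Pairwise Hamming distances:
  Tip_E vs Tip_A: 4
  Tip_E vs Tip_G: 7
  Tip_E vs Tip_P: 10
  Tip_E vs Tip_N: 7
  Tip_A vs Tip_G: 8
  Tip_A vs Tip_P: 13
  Tip_A vs Tip_N: 8
  Tip_G vs Tip_P: 14
  Tip_G vs Tip_N: 11
  Tip_P vs Tip_N: 14
The smallest is 4 mismatches, between Tip_E and Tip_A; p = 4/22 = 0.182.

0.182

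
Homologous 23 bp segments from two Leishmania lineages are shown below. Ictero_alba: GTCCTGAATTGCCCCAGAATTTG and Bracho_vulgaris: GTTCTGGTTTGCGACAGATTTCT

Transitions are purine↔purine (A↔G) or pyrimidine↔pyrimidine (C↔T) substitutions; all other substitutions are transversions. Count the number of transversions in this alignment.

The sequences differ at positions 3 (C/T, transition), 7 (A/G, transition), 8 (A/T, transversion), 13 (C/G, transversion), 14 (C/A, transversion), 19 (A/T, transversion), 22 (T/C, transition), 23 (G/T, transversion).
Of the 8 differences, 3 transitions and 5 transversions, so the answer is 5.

5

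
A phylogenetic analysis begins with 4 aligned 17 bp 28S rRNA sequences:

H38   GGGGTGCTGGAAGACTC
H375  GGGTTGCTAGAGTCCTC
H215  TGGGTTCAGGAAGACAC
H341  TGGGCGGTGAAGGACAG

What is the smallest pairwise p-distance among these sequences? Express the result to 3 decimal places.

Pairwise Hamming distances:
  H38 vs H375: 5
  H38 vs H215: 4
  H38 vs H341: 7
  H375 vs H215: 9
  H375 vs H341: 10
  H215 vs H341: 7
The smallest is 4 mismatches, between H38 and H215; p = 4/17 = 0.235.

0.235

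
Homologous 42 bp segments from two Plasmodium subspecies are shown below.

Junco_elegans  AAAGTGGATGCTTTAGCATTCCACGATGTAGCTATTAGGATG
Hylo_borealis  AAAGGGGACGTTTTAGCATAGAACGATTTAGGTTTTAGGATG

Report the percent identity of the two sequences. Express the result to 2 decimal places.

Mismatches occur at site 5 (T→G), site 9 (T→C), site 11 (C→T), site 20 (T→A), site 21 (C→G), site 22 (C→A), site 28 (G→T), site 32 (C→G), site 34 (A→T).
33 of the 42 sites match, so the percent identity is 33/42 × 100 = 78.57%.

78.57%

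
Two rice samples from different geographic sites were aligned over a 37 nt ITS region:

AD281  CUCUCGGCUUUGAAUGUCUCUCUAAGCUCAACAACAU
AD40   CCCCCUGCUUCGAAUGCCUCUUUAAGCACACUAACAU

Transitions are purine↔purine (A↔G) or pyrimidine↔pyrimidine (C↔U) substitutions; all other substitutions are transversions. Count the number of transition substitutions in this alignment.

6

Mismatches occur at site 2 (U→C, transition), site 4 (U→C, transition), site 6 (G→U, transversion), site 11 (U→C, transition), site 17 (U→C, transition), site 22 (C→U, transition), site 28 (U→A, transversion), site 31 (A→C, transversion), site 32 (C→U, transition).
Of the 9 differences, 6 transitions and 3 transversions, so the answer is 6.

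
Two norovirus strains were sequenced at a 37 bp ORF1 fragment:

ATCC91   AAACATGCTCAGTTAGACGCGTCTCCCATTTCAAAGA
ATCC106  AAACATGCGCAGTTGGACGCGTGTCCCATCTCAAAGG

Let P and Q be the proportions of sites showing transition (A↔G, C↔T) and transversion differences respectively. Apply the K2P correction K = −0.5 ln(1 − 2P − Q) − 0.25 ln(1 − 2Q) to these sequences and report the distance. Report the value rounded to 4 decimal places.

0.1504

The sequences differ at positions 9 (T/G, transversion), 15 (A/G, transition), 23 (C/G, transversion), 30 (T/C, transition), 37 (A/G, transition).
Of the 5 differences, 3 transitions and 2 transversions over 37 sites: P = 3/37 = 0.081081, Q = 2/37 = 0.054054.
d = −0.5·ln(0.783784) − 0.25·ln(0.891892) = −0.5·(-0.243622) − 0.25·(-0.114410) = 0.1504.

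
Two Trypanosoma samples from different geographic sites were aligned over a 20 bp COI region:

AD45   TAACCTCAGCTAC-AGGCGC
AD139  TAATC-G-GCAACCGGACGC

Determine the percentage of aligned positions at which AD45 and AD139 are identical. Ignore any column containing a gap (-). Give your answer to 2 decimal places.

Excluding the 3 gap columns leaves 17 comparable sites.
The sequences differ at positions 4 (C/T), 7 (C/G), 11 (T/A), 15 (A/G), 17 (G/A).
12 of the 17 comparable sites match, so the percent identity is 12/17 × 100 = 70.59%.

70.59%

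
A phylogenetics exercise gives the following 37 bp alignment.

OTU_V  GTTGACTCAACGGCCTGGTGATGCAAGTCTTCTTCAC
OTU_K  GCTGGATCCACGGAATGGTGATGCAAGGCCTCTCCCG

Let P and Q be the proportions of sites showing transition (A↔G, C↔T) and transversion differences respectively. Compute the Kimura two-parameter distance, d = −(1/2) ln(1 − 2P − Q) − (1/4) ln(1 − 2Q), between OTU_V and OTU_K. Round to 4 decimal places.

0.3788

Differing sites — 2:T/C (Ti); 5:A/G (Ti); 6:C/A (Tv); 9:A/C (Tv); 14:C/A (Tv); 15:C/A (Tv); 28:T/G (Tv); 30:T/C (Ti); 34:T/C (Ti); 36:A/C (Tv); 37:C/G (Tv).
Of the 11 differences, 4 transitions and 7 transversions over 37 sites: P = 4/37 = 0.108108, Q = 7/37 = 0.189189.
d = −0.5·ln(0.594595) − 0.25·ln(0.621622) = −0.5·(-0.519875) − 0.25·(-0.475423) = 0.3788.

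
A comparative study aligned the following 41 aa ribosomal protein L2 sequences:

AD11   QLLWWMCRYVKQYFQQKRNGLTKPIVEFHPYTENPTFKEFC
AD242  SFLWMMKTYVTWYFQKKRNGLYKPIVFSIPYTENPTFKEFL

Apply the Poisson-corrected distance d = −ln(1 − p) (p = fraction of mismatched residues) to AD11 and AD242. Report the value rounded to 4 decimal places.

Differing sites — 1:Q/S; 2:L/F; 5:W/M; 7:C/K; 8:R/T; 11:K/T; 12:Q/W; 16:Q/K; 22:T/Y; 27:E/F; 28:F/S; 29:H/I; 41:C/L.
p = 13/41 = 0.317073.
d = −ln(1 − 0.317073) = −ln(0.682927) = 0.3814.

0.3814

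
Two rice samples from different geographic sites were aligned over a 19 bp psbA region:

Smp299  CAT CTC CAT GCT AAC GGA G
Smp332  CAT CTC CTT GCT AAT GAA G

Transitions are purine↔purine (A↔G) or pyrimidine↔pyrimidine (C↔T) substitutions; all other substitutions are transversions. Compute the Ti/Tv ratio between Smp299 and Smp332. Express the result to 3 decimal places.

2.000

Differing sites — 8:A/T (Tv); 15:C/T (Ti); 17:G/A (Ti).
Of the 3 differences, 2 transitions and 1 transversion, so Ti/Tv = 2/1 = 2.000.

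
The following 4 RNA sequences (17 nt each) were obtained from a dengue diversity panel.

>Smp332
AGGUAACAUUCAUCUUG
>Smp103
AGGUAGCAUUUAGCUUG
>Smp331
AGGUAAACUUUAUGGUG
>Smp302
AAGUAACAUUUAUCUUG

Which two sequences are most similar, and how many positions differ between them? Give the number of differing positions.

2

Pairwise Hamming distances:
  Smp332 vs Smp103: 3
  Smp332 vs Smp331: 5
  Smp332 vs Smp302: 2
  Smp103 vs Smp331: 6
  Smp103 vs Smp302: 3
  Smp331 vs Smp302: 5
The smallest is 2, between Smp332 and Smp302.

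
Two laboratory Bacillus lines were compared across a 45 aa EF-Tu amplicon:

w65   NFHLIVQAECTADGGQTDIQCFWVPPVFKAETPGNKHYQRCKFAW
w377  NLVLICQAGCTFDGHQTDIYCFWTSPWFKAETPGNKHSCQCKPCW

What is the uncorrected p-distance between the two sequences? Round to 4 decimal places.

Mismatches occur at site 2 (F→L), site 3 (H→V), site 6 (V→C), site 9 (E→G), site 12 (A→F), site 15 (G→H), site 20 (Q→Y), site 24 (V→T), site 25 (P→S), site 27 (V→W), site 38 (Y→S), site 39 (Q→C), site 40 (R→Q), site 43 (F→P), site 44 (A→C).
There are 15 differences over 45 sites, so p = 15/45 = 0.3333.

0.3333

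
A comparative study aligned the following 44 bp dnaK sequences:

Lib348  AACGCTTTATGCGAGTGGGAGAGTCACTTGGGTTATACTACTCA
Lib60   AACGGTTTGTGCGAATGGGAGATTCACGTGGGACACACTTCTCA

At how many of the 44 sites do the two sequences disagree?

9

Mismatches occur at site 5 (C↔G), site 9 (A↔G), site 15 (G↔A), site 23 (G↔T), site 28 (T↔G), site 33 (T↔A), site 34 (T↔C), site 36 (T↔C), site 40 (A↔T).
That gives 9 mismatches out of 44 aligned sites, so the Hamming distance is 9.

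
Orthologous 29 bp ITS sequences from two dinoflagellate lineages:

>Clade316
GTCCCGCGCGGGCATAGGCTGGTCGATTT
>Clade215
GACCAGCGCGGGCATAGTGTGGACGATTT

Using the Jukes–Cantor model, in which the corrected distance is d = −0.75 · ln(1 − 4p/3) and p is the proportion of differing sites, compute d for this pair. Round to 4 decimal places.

0.1959

The sequences differ at positions 2 (T/A), 5 (C/A), 18 (G/T), 19 (C/G), 23 (T/A).
p = 5/29 = 0.172414.
d = −0.75 · ln(1 − (4/3)·0.172414) = −0.75 · ln(0.770115) = −0.75 · (-0.261215) = 0.1959.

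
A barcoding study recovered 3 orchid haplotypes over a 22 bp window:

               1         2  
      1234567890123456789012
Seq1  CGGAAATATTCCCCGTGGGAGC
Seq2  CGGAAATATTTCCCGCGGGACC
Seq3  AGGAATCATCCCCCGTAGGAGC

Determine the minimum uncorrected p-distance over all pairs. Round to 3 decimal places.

0.136

Pairwise Hamming distances:
  Seq1 vs Seq2: 3
  Seq1 vs Seq3: 5
  Seq2 vs Seq3: 8
The smallest is 3 mismatches, between Seq1 and Seq2; p = 3/22 = 0.136.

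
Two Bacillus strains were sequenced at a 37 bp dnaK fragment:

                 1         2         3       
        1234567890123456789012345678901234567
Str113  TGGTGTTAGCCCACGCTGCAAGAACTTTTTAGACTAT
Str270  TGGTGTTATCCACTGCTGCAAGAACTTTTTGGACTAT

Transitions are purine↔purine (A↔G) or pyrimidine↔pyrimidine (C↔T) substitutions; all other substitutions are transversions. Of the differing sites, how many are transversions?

Mismatches occur at site 9 (G→T, transversion), site 12 (C→A, transversion), site 13 (A→C, transversion), site 14 (C→T, transition), site 31 (A→G, transition).
Of the 5 differences, 2 transitions and 3 transversions, so the answer is 3.

3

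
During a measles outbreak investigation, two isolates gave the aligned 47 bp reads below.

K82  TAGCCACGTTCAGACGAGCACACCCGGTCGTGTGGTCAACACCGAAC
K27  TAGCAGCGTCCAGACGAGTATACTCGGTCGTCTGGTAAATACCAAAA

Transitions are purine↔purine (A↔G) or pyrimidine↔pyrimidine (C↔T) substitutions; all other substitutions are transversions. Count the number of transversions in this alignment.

Differing sites — 5:C/A (Tv); 6:A/G (Ti); 10:T/C (Ti); 19:C/T (Ti); 21:C/T (Ti); 24:C/T (Ti); 32:G/C (Tv); 37:C/A (Tv); 40:C/T (Ti); 44:G/A (Ti); 47:C/A (Tv).
Of the 11 differences, 7 transitions and 4 transversions, so the answer is 4.

4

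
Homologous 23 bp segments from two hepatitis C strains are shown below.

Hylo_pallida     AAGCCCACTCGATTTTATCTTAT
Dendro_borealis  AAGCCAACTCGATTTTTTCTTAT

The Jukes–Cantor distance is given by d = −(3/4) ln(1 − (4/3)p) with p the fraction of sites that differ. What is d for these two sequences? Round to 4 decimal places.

0.0924

Mismatches occur at site 6 (C→A), site 17 (A→T).
p = 2/23 = 0.086957.
d = −0.75 · ln(1 − (4/3)·0.086957) = −0.75 · ln(0.884057) = −0.75 · (-0.123234) = 0.0924.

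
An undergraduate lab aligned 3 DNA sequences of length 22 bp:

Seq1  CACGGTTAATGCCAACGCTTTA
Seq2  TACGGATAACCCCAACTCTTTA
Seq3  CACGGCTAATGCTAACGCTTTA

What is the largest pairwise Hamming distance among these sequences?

6

Pairwise Hamming distances:
  Seq1 vs Seq2: 5
  Seq1 vs Seq3: 2
  Seq2 vs Seq3: 6
The largest is 6, between Seq2 and Seq3.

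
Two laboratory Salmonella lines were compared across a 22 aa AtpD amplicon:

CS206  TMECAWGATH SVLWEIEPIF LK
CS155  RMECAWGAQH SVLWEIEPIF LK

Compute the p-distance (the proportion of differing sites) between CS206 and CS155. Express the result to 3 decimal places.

The sequences differ at positions 1 (T/R), 9 (T/Q).
There are 2 differences over 22 sites, so p = 2/22 = 0.091.

0.091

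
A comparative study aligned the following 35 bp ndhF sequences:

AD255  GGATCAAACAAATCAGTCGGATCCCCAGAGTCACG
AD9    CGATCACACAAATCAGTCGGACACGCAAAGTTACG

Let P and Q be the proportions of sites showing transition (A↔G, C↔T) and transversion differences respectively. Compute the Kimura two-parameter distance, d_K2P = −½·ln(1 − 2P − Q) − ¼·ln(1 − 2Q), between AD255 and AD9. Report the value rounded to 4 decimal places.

0.2331

The sequences differ at positions 1 (G/C, transversion), 7 (A/C, transversion), 22 (T/C, transition), 23 (C/A, transversion), 25 (C/G, transversion), 28 (G/A, transition), 32 (C/T, transition).
Of the 7 differences, 3 transitions and 4 transversions over 35 sites: P = 3/35 = 0.085714, Q = 4/35 = 0.114286.
d = −0.5·ln(0.714286) − 0.25·ln(0.771428) = −0.5·(-0.336472) − 0.25·(-0.259512) = 0.2331.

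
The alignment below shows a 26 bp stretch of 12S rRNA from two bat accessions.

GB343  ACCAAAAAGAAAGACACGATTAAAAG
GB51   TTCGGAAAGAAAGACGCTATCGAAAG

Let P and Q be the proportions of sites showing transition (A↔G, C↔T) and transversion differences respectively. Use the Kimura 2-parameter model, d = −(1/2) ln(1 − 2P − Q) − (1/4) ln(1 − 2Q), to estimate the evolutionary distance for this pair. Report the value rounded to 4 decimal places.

Mismatches occur at site 1 (A/T, transversion), site 2 (C/T, transition), site 4 (A/G, transition), site 5 (A/G, transition), site 16 (A/G, transition), site 18 (G/T, transversion), site 21 (T/C, transition), site 22 (A/G, transition).
Of the 8 differences, 6 transitions and 2 transversions over 26 sites: P = 6/26 = 0.230769, Q = 2/26 = 0.076923.
d = −0.5·ln(0.461539) − 0.25·ln(0.846154) = −0.5·(-0.773189) − 0.25·(-0.167054) = 0.4284.

0.4284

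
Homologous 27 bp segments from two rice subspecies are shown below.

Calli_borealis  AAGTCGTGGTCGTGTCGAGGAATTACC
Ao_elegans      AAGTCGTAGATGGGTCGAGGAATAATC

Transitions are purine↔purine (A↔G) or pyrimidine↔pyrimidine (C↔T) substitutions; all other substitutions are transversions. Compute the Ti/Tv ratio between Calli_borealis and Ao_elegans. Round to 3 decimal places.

1.000

Differing sites — 8:G/A (Ti); 10:T/A (Tv); 11:C/T (Ti); 13:T/G (Tv); 24:T/A (Tv); 26:C/T (Ti).
Of the 6 differences, 3 transitions and 3 transversions, so Ti/Tv = 3/3 = 1.000.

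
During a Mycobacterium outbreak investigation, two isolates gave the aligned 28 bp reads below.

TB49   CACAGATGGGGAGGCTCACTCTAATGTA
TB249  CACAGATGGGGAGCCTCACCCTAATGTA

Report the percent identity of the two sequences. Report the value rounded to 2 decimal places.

Mismatches occur at site 14 (G↔C), site 20 (T↔C).
26 of the 28 sites match, so the percent identity is 26/28 × 100 = 92.86%.

92.86%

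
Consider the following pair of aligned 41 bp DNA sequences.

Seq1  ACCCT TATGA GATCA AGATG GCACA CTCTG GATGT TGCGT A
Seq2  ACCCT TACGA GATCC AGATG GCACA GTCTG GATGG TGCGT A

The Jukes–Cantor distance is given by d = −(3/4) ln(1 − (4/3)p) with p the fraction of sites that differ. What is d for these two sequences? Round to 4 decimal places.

0.1045

Differing sites — 8:T/C; 15:A/C; 26:C/G; 35:T/G.
p = 4/41 = 0.097561.
d = −0.75 · ln(1 − (4/3)·0.097561) = −0.75 · ln(0.869919) = −0.75 · (-0.139355) = 0.1045.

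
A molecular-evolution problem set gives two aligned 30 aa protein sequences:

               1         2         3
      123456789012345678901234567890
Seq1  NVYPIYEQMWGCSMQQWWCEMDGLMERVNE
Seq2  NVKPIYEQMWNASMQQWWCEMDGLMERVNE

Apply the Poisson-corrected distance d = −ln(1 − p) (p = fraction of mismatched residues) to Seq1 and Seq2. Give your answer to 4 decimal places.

Mismatches occur at site 3 (Y↔K), site 11 (G↔N), site 12 (C↔A).
p = 3/30 = 0.100000.
d = −ln(1 − 0.100000) = −ln(0.900000) = 0.1054.

0.1054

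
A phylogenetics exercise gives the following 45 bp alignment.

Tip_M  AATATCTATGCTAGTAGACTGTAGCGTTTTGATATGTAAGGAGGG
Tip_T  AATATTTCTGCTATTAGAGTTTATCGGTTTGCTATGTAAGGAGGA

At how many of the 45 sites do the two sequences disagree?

9

Mismatches occur at site 6 (C/T), site 8 (A/C), site 14 (G/T), site 19 (C/G), site 21 (G/T), site 24 (G/T), site 27 (T/G), site 32 (A/C), site 45 (G/A).
That gives 9 mismatches out of 45 aligned sites, so the Hamming distance is 9.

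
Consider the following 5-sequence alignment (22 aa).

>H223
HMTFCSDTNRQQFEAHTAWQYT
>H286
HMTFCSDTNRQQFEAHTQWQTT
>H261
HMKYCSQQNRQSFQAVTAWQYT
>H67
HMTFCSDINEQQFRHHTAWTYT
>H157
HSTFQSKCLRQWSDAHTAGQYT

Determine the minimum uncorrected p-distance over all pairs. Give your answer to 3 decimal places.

Pairwise Hamming distances:
  H223 vs H286: 2
  H223 vs H261: 7
  H223 vs H67: 5
  H223 vs H157: 9
  H286 vs H261: 9
  H286 vs H67: 7
  H286 vs H157: 11
  H261 vs H67: 10
  H261 vs H157: 12
  H67 vs H157: 12
The smallest is 2 mismatches, between H223 and H286; p = 2/22 = 0.091.

0.091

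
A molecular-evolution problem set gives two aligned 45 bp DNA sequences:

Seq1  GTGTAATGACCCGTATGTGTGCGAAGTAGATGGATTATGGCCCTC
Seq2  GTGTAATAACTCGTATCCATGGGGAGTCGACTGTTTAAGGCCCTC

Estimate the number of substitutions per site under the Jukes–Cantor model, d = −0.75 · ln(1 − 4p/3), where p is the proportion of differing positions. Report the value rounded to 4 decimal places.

The sequences differ at positions 8 (G/A), 11 (C/T), 17 (G/C), 18 (T/C), 19 (G/A), 22 (C/G), 24 (A/G), 28 (A/C), 31 (T/C), 32 (G/T), 34 (A/T), 38 (T/A).
p = 12/45 = 0.266667.
d = −0.75 · ln(1 − (4/3)·0.266667) = −0.75 · ln(0.644444) = −0.75 · (-0.439367) = 0.3295.

0.3295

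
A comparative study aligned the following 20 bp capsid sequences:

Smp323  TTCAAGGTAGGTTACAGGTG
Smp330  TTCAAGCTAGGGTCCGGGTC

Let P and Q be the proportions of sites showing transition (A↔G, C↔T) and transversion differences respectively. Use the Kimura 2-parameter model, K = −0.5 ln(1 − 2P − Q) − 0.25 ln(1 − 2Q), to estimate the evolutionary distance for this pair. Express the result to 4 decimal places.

Differing sites — 7:G/C (Tv); 12:T/G (Tv); 14:A/C (Tv); 16:A/G (Ti); 20:G/C (Tv).
Of the 5 differences, 1 transition and 4 transversions over 20 sites: P = 1/20 = 0.050000, Q = 4/20 = 0.200000.
d = −0.5·ln(0.700000) − 0.25·ln(0.600000) = −0.5·(-0.356675) − 0.25·(-0.510826) = 0.3060.

0.3060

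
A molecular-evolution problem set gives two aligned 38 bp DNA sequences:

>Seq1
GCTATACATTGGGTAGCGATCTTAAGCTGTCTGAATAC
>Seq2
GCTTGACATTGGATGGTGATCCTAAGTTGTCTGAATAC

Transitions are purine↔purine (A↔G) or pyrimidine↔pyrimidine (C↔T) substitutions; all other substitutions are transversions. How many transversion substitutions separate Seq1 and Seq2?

The sequences differ at positions 4 (A/T, transversion), 5 (T/G, transversion), 13 (G/A, transition), 15 (A/G, transition), 17 (C/T, transition), 22 (T/C, transition), 27 (C/T, transition).
Of the 7 differences, 5 transitions and 2 transversions, so the answer is 2.

2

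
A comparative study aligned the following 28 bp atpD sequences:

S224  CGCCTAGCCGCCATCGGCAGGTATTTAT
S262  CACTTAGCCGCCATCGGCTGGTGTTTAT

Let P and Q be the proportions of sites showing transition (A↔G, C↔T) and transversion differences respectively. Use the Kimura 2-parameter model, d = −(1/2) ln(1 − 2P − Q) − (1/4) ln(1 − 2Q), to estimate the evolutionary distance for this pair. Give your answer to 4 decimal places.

0.1624

Differing sites — 2:G/A (Ti); 4:C/T (Ti); 19:A/T (Tv); 23:A/G (Ti).
Of the 4 differences, 3 transitions and 1 transversion over 28 sites: P = 3/28 = 0.107143, Q = 1/28 = 0.035714.
d = −0.5·ln(0.750000) − 0.25·ln(0.928572) = −0.5·(-0.287682) − 0.25·(-0.074107) = 0.1624.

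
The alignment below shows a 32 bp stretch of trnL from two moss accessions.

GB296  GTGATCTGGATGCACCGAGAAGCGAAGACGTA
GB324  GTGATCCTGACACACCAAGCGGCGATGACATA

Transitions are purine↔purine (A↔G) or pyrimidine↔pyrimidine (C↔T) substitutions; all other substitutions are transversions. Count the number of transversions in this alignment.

3

The sequences differ at positions 7 (T/C, transition), 8 (G/T, transversion), 11 (T/C, transition), 12 (G/A, transition), 17 (G/A, transition), 20 (A/C, transversion), 21 (A/G, transition), 26 (A/T, transversion), 30 (G/A, transition).
Of the 9 differences, 6 transitions and 3 transversions, so the answer is 3.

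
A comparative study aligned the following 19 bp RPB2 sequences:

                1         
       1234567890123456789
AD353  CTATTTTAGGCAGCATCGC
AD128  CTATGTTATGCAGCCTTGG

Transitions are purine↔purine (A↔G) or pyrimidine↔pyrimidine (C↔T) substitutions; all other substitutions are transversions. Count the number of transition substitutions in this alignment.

The sequences differ at positions 5 (T/G, transversion), 9 (G/T, transversion), 15 (A/C, transversion), 17 (C/T, transition), 19 (C/G, transversion).
Of the 5 differences, 1 transition and 4 transversions, so the answer is 1.

1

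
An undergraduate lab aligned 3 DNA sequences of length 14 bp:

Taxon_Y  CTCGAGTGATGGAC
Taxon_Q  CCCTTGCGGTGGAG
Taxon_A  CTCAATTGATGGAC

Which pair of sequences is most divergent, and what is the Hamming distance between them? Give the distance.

7

Pairwise Hamming distances:
  Taxon_Y vs Taxon_Q: 6
  Taxon_Y vs Taxon_A: 2
  Taxon_Q vs Taxon_A: 7
The largest is 7, between Taxon_Q and Taxon_A.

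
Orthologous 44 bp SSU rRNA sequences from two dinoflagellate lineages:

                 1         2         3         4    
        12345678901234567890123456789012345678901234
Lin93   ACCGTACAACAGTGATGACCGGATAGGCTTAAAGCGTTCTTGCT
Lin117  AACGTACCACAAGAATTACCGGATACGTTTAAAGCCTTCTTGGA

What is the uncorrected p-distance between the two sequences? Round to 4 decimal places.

Differing sites — 2:C/A; 8:A/C; 12:G/A; 13:T/G; 14:G/A; 17:G/T; 26:G/C; 28:C/T; 36:G/C; 43:C/G; 44:T/A.
There are 11 differences over 44 sites, so p = 11/44 = 0.2500.

0.2500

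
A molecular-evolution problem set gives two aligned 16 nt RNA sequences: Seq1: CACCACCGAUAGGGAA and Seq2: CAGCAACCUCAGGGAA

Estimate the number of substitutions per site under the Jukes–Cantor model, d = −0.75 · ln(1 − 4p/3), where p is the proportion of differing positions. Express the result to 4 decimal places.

Mismatches occur at site 3 (C↔G), site 6 (C↔A), site 8 (G↔C), site 9 (A↔U), site 10 (U↔C).
p = 5/16 = 0.312500.
d = −0.75 · ln(1 − (4/3)·0.312500) = −0.75 · ln(0.583333) = −0.75 · (-0.538997) = 0.4042.

0.4042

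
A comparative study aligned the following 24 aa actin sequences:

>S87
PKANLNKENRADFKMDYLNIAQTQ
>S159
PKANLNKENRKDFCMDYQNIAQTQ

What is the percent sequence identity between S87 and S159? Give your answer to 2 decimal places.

The sequences differ at positions 11 (A/K), 14 (K/C), 18 (L/Q).
21 of the 24 sites match, so the percent identity is 21/24 × 100 = 87.50%.

87.50%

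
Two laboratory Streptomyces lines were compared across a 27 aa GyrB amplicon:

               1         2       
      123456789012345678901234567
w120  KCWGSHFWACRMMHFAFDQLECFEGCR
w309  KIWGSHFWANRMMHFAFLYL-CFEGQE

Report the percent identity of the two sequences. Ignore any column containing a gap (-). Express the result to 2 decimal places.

Excluding the 1 gap column leaves 26 comparable sites.
Differing sites — 2:C/I; 10:C/N; 18:D/L; 19:Q/Y; 26:C/Q; 27:R/E.
20 of the 26 comparable sites match, so the percent identity is 20/26 × 100 = 76.92%.

76.92%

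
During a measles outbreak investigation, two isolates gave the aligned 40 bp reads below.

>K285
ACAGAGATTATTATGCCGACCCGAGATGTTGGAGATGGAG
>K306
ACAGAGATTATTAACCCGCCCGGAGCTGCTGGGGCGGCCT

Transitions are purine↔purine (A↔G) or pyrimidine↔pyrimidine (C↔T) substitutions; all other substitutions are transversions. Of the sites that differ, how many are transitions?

Mismatches occur at site 14 (T↔A, transversion), site 15 (G↔C, transversion), site 19 (A↔C, transversion), site 22 (C↔G, transversion), site 26 (A↔C, transversion), site 29 (T↔C, transition), site 33 (A↔G, transition), site 35 (A↔C, transversion), site 36 (T↔G, transversion), site 38 (G↔C, transversion), site 39 (A↔C, transversion), site 40 (G↔T, transversion).
Of the 12 differences, 2 transitions and 10 transversions, so the answer is 2.

2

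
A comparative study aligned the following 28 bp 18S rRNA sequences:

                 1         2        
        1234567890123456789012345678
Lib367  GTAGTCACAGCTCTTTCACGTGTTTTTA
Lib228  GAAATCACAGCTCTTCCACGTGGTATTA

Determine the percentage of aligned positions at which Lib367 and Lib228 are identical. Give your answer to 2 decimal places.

82.14%

The sequences differ at positions 2 (T/A), 4 (G/A), 16 (T/C), 23 (T/G), 25 (T/A).
23 of the 28 sites match, so the percent identity is 23/28 × 100 = 82.14%.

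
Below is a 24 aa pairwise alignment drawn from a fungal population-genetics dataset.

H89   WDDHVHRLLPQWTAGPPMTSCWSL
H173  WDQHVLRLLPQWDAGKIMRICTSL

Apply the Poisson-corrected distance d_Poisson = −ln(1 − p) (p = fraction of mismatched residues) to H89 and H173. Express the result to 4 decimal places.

Mismatches occur at site 3 (D↔Q), site 6 (H↔L), site 13 (T↔D), site 16 (P↔K), site 17 (P↔I), site 19 (T↔R), site 20 (S↔I), site 22 (W↔T).
p = 8/24 = 0.333333.
d = −ln(1 − 0.333333) = −ln(0.666667) = 0.4055.

0.4055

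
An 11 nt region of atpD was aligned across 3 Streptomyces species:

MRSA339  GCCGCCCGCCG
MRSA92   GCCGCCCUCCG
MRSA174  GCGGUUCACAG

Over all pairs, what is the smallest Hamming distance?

Pairwise Hamming distances:
  MRSA339 vs MRSA92: 1
  MRSA339 vs MRSA174: 5
  MRSA92 vs MRSA174: 5
The smallest is 1, between MRSA339 and MRSA92.

1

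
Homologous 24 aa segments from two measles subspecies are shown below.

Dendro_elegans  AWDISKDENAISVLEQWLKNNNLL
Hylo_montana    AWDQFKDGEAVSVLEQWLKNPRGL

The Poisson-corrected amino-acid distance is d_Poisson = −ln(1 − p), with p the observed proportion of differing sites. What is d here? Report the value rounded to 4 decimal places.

0.4055

Mismatches occur at site 4 (I↔Q), site 5 (S↔F), site 8 (E↔G), site 9 (N↔E), site 11 (I↔V), site 21 (N↔P), site 22 (N↔R), site 23 (L↔G).
p = 8/24 = 0.333333.
d = −ln(1 − 0.333333) = −ln(0.666667) = 0.4055.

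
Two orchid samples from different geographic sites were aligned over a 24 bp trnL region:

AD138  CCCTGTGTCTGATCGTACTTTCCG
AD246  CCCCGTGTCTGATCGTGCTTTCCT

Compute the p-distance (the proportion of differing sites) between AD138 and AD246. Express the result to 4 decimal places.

Mismatches occur at site 4 (T/C), site 17 (A/G), site 24 (G/T).
There are 3 differences over 24 sites, so p = 3/24 = 0.1250.

0.1250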